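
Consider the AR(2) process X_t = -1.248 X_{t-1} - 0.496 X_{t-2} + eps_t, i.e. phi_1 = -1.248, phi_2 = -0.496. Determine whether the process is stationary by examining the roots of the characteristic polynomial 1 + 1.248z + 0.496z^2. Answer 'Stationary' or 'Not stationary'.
\text{Stationary}

The AR(p) characteristic polynomial is P(z) = 1 + 1.248z + 0.496z^2.
Stationarity requires all roots to lie outside the unit circle, i.e. |z| > 1 for every root.
Set 1 + (1.248) z + (0.496) z^2 = 0, i.e. a z^2 + b z + c = 0 with a = 0.496, b = 1.248, c = 1.
Discriminant D = b^2 - 4ac = (1.248)^2 - 4*(0.496)*1 = 1.557504 - (1.984) = -0.426496.
D < 0, so the roots are the complex-conjugate pair z = (-b +/- i sqrt(-D)) / (2a) = -1.2581 +/- 0.6583i.
For a conjugate pair |z|^2 = z * conj(z) = (product of roots) = c/a = 1/(0.496) = 2.016129, so |z| = sqrt(2.016129) = 1.4199 for both roots.
Moduli of all roots: 1.4199, 1.4199.
All moduli strictly greater than 1? Yes.
Verdict: Stationary.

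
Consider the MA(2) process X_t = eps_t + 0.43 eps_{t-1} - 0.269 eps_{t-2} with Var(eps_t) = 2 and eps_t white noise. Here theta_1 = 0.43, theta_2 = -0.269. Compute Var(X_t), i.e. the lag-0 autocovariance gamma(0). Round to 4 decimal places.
\gamma(0) = 2.5145

For an MA(q) process X_t = eps_t + sum_i theta_i eps_{t-i} with
Var(eps_t) = sigma^2, the variance is
  gamma(0) = sigma^2 * (1 + sum_i theta_i^2).
  sum_i theta_i^2 = (0.43)^2 + (-0.269)^2 = 0.1849 + 0.072361 = 0.257261.
  gamma(0) = 2 * (1 + 0.257261) = 2 * 1.257261 = 2.514522, which rounds to 2.5145.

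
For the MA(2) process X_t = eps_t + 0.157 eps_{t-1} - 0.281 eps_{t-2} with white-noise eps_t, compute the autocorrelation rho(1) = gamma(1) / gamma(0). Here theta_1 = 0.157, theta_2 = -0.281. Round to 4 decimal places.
\rho(1) = 0.1023

For an MA(q) process with theta_0 = 1, the autocovariance is
  gamma(k) = sigma^2 * sum_{i=0..q-k} theta_i * theta_{i+k},
and rho(k) = gamma(k) / gamma(0). Sigma^2 cancels.
  numerator   = (1)*(0.157) + (0.157)*(-0.281) = 0.112883.
  denominator = (1)^2 + (0.157)^2 + (-0.281)^2 = 1.10361.
  rho(1) = 0.112883 / 1.10361 = 0.1023.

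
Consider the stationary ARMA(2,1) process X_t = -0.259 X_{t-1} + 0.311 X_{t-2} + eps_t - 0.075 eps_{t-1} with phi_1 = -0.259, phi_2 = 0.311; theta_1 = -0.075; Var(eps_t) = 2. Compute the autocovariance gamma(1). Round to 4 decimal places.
\gamma(1) = -1.2471

Multiply the model equation by X_{t-k} and take expectations. With theta_0 = psi_0 = 1 and psi_j the MA(infinity) weights, this gives
  gamma(k) - sum_i phi_i gamma(k-i) = c_k,
  c_k = sigma^2 * sum_{j=k..q} theta_j psi_{j-k}   (c_k = 0 for k > q),
using gamma(-m) = gamma(m).
psi-weights needed (psi_j = theta_j + sum_i phi_i psi_{j-i}):
  psi_1 = theta_1 + phi_1 = -0.075 + (-0.259) = -0.334
Right-hand sides:
  c_0 = sigma^2 (1 + theta_1 psi_1) = 2 * (1 + (-0.075)(-0.334)) = 2 * 1.02505 = 2.0501
  c_1 = sigma^2 theta_1 = 2 * (-0.075) = -0.15
  c_2 = 0
Equations for k = 0, 1, 2 (AR order 2, c_2 = 0):
  (E0) gamma(0) = phi_1 gamma(1) + phi_2 gamma(2) + c_0
  (E1) gamma(1) = phi_1 gamma(0) + phi_2 gamma(1) + c_1
  (E2) gamma(2) = phi_1 gamma(1) + phi_2 gamma(0)
From (E1): gamma(1) = A gamma(0) + B with
  A = phi_1 / (1 - phi_2) = -0.259 / 0.689 = -0.375907,   B = c_1 / (1 - phi_2) = -0.15 / 0.689 = -0.217707.
Insert (E2) into (E0): gamma(0) (1 - phi_2^2) = phi_1 (1 + phi_2) gamma(1) + c_0.
  phi_1 (1 + phi_2) = (-0.259)(1.311) = -0.339549,   1 - phi_2^2 = 0.903279.
Replace gamma(1) by A gamma(0) + B and collect gamma(0):
  gamma(0) [0.903279 - (-0.339549)(-0.375907)] = (-0.339549)(-0.217707) + 2.0501
  gamma(0) * 0.77564 = 2.124022
  gamma(0) = 2.124022 / 0.77564 = 2.738412.
  gamma(1) = A gamma(0) + B = (-0.375907)(2.738412) + (-0.217707) = -1.247095.
Therefore gamma(1) = -1.2471 (to 4 decimal places).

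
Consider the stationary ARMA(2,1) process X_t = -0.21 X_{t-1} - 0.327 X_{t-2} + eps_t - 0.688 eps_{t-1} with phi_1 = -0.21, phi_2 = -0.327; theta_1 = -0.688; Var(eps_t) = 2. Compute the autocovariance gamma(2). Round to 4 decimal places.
\gamma(2) = -0.9234

Multiply the model equation by X_{t-k} and take expectations. With theta_0 = psi_0 = 1 and psi_j the MA(infinity) weights, this gives
  gamma(k) - sum_i phi_i gamma(k-i) = c_k,
  c_k = sigma^2 * sum_{j=k..q} theta_j psi_{j-k}   (c_k = 0 for k > q),
using gamma(-m) = gamma(m).
psi-weights needed (psi_j = theta_j + sum_i phi_i psi_{j-i}):
  psi_1 = theta_1 + phi_1 = -0.688 + (-0.21) = -0.898
Right-hand sides:
  c_0 = sigma^2 (1 + theta_1 psi_1) = 2 * (1 + (-0.688)(-0.898)) = 2 * 1.617824 = 3.235648
  c_1 = sigma^2 theta_1 = 2 * (-0.688) = -1.376
  c_2 = 0
Equations for k = 0, 1, 2 (AR order 2, c_2 = 0):
  (E0) gamma(0) = phi_1 gamma(1) + phi_2 gamma(2) + c_0
  (E1) gamma(1) = phi_1 gamma(0) + phi_2 gamma(1) + c_1
  (E2) gamma(2) = phi_1 gamma(1) + phi_2 gamma(0)
From (E1): gamma(1) = A gamma(0) + B with
  A = phi_1 / (1 - phi_2) = -0.21 / 1.327 = -0.158252,   B = c_1 / (1 - phi_2) = -1.376 / 1.327 = -1.036925.
Insert (E2) into (E0): gamma(0) (1 - phi_2^2) = phi_1 (1 + phi_2) gamma(1) + c_0.
  phi_1 (1 + phi_2) = (-0.21)(0.673) = -0.14133,   1 - phi_2^2 = 0.893071.
Replace gamma(1) by A gamma(0) + B and collect gamma(0):
  gamma(0) [0.893071 - (-0.14133)(-0.158252)] = (-0.14133)(-1.036925) + 3.235648
  gamma(0) * 0.870705 = 3.382197
  gamma(0) = 3.382197 / 0.870705 = 3.884433.
  gamma(1) = A gamma(0) + B = (-0.158252)(3.884433) + (-1.036925) = -1.651644.
  gamma(2) = phi_1 gamma(1) + phi_2 gamma(0) = (-0.21)(-1.651644) + (-0.327)(3.884433) = -0.923365.
Therefore gamma(2) = -0.9234 (to 4 decimal places).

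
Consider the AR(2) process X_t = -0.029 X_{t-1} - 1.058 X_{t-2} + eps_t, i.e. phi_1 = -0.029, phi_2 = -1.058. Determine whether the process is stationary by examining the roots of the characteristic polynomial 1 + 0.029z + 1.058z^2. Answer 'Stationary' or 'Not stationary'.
\text{Not stationary}

The AR(p) characteristic polynomial is P(z) = 1 + 0.029z + 1.058z^2.
Stationarity requires all roots to lie outside the unit circle, i.e. |z| > 1 for every root.
Set 1 + (0.029) z + (1.058) z^2 = 0, i.e. a z^2 + b z + c = 0 with a = 1.058, b = 0.029, c = 1.
Discriminant D = b^2 - 4ac = (0.029)^2 - 4*(1.058)*1 = 0.000841 - (4.232) = -4.231159.
D < 0, so the roots are the complex-conjugate pair z = (-b +/- i sqrt(-D)) / (2a) = -0.0137 +/- 0.9721i.
For a conjugate pair |z|^2 = z * conj(z) = (product of roots) = c/a = 1/(1.058) = 0.94518, so |z| = sqrt(0.94518) = 0.9722 for both roots.
Moduli of all roots: 0.9722, 0.9722.
All moduli strictly greater than 1? No.
Verdict: Not stationary.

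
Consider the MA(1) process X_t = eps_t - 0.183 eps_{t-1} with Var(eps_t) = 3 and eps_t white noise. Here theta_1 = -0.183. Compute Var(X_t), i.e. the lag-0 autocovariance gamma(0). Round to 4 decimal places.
\gamma(0) = 3.1005

For an MA(q) process X_t = eps_t + sum_i theta_i eps_{t-i} with
Var(eps_t) = sigma^2, the variance is
  gamma(0) = sigma^2 * (1 + sum_i theta_i^2).
  sum_i theta_i^2 = (-0.183)^2 = 0.033489.
  gamma(0) = 3 * (1 + 0.033489) = 3 * 1.033489 = 3.100467, which rounds to 3.1005.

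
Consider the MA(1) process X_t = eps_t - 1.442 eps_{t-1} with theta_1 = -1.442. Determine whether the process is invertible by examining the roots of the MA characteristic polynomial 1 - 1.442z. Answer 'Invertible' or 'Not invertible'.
\text{Not invertible}

The MA(q) characteristic polynomial is P(z) = 1 - 1.442z.
Invertibility requires all roots to lie outside the unit circle, i.e. |z| > 1 for every root.
This is linear in z: 1 + (-1.442) z = 0  =>  z = -1/(-1.442) = 0.693481,  |z| = 0.693481.
Moduli of all roots: 0.6935.
All moduli strictly greater than 1? No.
Verdict: Not invertible.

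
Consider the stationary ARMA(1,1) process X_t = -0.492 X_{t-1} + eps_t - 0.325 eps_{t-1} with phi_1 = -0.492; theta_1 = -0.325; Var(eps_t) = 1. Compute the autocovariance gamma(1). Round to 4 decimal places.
\gamma(1) = -1.2503

Multiply the model equation by X_{t-k} and take expectations. With theta_0 = psi_0 = 1 and psi_j the MA(infinity) weights, this gives
  gamma(k) - sum_i phi_i gamma(k-i) = c_k,
  c_k = sigma^2 * sum_{j=k..q} theta_j psi_{j-k}   (c_k = 0 for k > q),
using gamma(-m) = gamma(m).
psi-weights needed (psi_j = theta_j + sum_i phi_i psi_{j-i}):
  psi_1 = theta_1 + phi_1 = -0.325 + (-0.492) = -0.817
Right-hand sides:
  c_0 = sigma^2 (1 + theta_1 psi_1) = 1 * (1 + (-0.325)(-0.817)) = 1 * 1.265525 = 1.265525
  c_1 = sigma^2 theta_1 = 1 * (-0.325) = -0.325
  c_2 = 0
Equations for k = 0 and k = 1 (AR order 1):
  gamma(0) = phi_1 gamma(1) + c_0
  gamma(1) = phi_1 gamma(0) + c_1
Substituting the second into the first: gamma(0) (1 - phi_1^2) = c_0 + phi_1 c_1, so
  gamma(0) = (c_0 + phi_1 c_1) / (1 - phi_1^2) = (1.265525 + (-0.492)(-0.325)) / (1 - (-0.492)^2) = 1.425425 / 0.757936 = 1.880667.
  gamma(1) = phi_1 gamma(0) + c_1 = (-0.492)(1.880667) + (-0.325) = -1.250288.
Therefore gamma(1) = -1.2503 (to 4 decimal places).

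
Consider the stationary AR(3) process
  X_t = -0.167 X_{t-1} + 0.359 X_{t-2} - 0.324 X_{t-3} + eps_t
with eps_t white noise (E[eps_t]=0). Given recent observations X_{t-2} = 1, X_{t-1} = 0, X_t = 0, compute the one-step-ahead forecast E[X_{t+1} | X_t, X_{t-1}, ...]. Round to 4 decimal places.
E[X_{t+1} \mid \mathcal F_t] = -0.3240

For an AR(p) model X_t = c + sum_i phi_i X_{t-i} + eps_t, the
one-step-ahead conditional mean is
  E[X_{t+1} | X_t, ...] = c + sum_i phi_i X_{t+1-i}.
Substitute known values:
  E[X_{t+1} | ...] = (-0.167) * (0) + (0.359) * (0) + (-0.324) * (1)
                   = -0.3240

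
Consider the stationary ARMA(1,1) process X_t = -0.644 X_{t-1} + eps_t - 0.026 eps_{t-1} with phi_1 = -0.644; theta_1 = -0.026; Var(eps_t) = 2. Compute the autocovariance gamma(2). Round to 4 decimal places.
\gamma(2) = 1.4992

Multiply the model equation by X_{t-k} and take expectations. With theta_0 = psi_0 = 1 and psi_j the MA(infinity) weights, this gives
  gamma(k) - sum_i phi_i gamma(k-i) = c_k,
  c_k = sigma^2 * sum_{j=k..q} theta_j psi_{j-k}   (c_k = 0 for k > q),
using gamma(-m) = gamma(m).
psi-weights needed (psi_j = theta_j + sum_i phi_i psi_{j-i}):
  psi_1 = theta_1 + phi_1 = -0.026 + (-0.644) = -0.67
Right-hand sides:
  c_0 = sigma^2 (1 + theta_1 psi_1) = 2 * (1 + (-0.026)(-0.67)) = 2 * 1.01742 = 2.03484
  c_1 = sigma^2 theta_1 = 2 * (-0.026) = -0.052
  c_2 = 0
Equations for k = 0 and k = 1 (AR order 1):
  gamma(0) = phi_1 gamma(1) + c_0
  gamma(1) = phi_1 gamma(0) + c_1
Substituting the second into the first: gamma(0) (1 - phi_1^2) = c_0 + phi_1 c_1, so
  gamma(0) = (c_0 + phi_1 c_1) / (1 - phi_1^2) = (2.03484 + (-0.644)(-0.052)) / (1 - (-0.644)^2) = 2.068328 / 0.585264 = 3.534009.
  gamma(1) = phi_1 gamma(0) + c_1 = (-0.644)(3.534009) + (-0.052) = -2.327902.
For k = 2 (> q): gamma(2) = phi_1 gamma(1) = (-0.644)(-2.327902) = 1.499169.
Therefore gamma(2) = 1.4992 (to 4 decimal places).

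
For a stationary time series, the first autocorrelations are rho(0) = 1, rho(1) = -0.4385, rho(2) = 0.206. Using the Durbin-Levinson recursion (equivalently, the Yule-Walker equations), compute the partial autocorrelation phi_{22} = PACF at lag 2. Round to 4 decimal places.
\phi_{22} = 0.0170

The PACF at lag k is phi_{kk}, the last component of the solution
to the Yule-Walker system G_k phi = r_k where
  (G_k)_{ij} = rho(|i - j|), (r_k)_i = rho(i), i,j = 1..k.
Equivalently, Durbin-Levinson gives phi_{kk} iteratively:
  phi_{11} = rho(1)
  phi_{kk} = [rho(k) - sum_{j=1..k-1} phi_{k-1,j} rho(k-j)]
            / [1 - sum_{j=1..k-1} phi_{k-1,j} rho(j)],
  phi_{k,j} = phi_{k-1,j} - phi_{kk} phi_{k-1,k-j},  j = 1..k-1.
Step k = 1:
  phi_11 = rho(1) = -0.4385.
Step k = 2:
  phi_22 = [rho(2) - phi_11 rho(1)] / [1 - phi_11 rho(1)] = [0.206 - (-0.4385)(-0.4385)] / [1 - (-0.4385)(-0.4385)]
         = 0.01371775 / 0.80771775 = 0.017.
Therefore phi_{22} = 0.0170.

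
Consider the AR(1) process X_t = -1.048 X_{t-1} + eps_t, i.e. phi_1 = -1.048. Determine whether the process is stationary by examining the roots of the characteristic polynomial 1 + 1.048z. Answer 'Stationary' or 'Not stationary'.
\text{Not stationary}

The AR(p) characteristic polynomial is P(z) = 1 + 1.048z.
Stationarity requires all roots to lie outside the unit circle, i.e. |z| > 1 for every root.
This is linear in z: 1 + (1.048) z = 0  =>  z = -1/(1.048) = -0.954198,  |z| = 0.954198.
Moduli of all roots: 0.9542.
All moduli strictly greater than 1? No.
Verdict: Not stationary.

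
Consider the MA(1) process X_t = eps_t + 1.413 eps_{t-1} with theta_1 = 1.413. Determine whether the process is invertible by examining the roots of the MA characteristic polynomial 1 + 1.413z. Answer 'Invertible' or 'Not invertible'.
\text{Not invertible}

The MA(q) characteristic polynomial is P(z) = 1 + 1.413z.
Invertibility requires all roots to lie outside the unit circle, i.e. |z| > 1 for every root.
This is linear in z: 1 + (1.413) z = 0  =>  z = -1/(1.413) = -0.707714,  |z| = 0.707714.
Moduli of all roots: 0.7077.
All moduli strictly greater than 1? No.
Verdict: Not invertible.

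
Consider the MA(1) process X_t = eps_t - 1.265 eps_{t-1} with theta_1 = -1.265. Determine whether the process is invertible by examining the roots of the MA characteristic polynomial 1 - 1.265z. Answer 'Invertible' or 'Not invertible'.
\text{Not invertible}

The MA(q) characteristic polynomial is P(z) = 1 - 1.265z.
Invertibility requires all roots to lie outside the unit circle, i.e. |z| > 1 for every root.
This is linear in z: 1 + (-1.265) z = 0  =>  z = -1/(-1.265) = 0.790514,  |z| = 0.790514.
Moduli of all roots: 0.7905.
All moduli strictly greater than 1? No.
Verdict: Not invertible.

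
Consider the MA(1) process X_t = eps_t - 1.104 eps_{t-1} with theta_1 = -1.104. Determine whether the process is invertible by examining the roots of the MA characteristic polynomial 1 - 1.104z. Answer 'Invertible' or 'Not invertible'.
\text{Not invertible}

The MA(q) characteristic polynomial is P(z) = 1 - 1.104z.
Invertibility requires all roots to lie outside the unit circle, i.e. |z| > 1 for every root.
This is linear in z: 1 + (-1.104) z = 0  =>  z = -1/(-1.104) = 0.905797,  |z| = 0.905797.
Moduli of all roots: 0.9058.
All moduli strictly greater than 1? No.
Verdict: Not invertible.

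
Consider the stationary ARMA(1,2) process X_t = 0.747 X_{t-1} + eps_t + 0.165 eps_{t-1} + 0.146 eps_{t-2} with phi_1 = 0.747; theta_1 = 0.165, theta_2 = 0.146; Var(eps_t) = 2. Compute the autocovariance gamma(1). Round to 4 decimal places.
\gamma(1) = 5.6462

Multiply the model equation by X_{t-k} and take expectations. With theta_0 = psi_0 = 1 and psi_j the MA(infinity) weights, this gives
  gamma(k) - sum_i phi_i gamma(k-i) = c_k,
  c_k = sigma^2 * sum_{j=k..q} theta_j psi_{j-k}   (c_k = 0 for k > q),
using gamma(-m) = gamma(m).
psi-weights needed (psi_j = theta_j + sum_i phi_i psi_{j-i}):
  psi_1 = theta_1 + phi_1 = 0.165 + (0.747) = 0.912
  psi_2 = theta_2 + phi_1 psi_1 = 0.146 + (0.747)(0.912) = 0.827264
Right-hand sides:
  c_0 = sigma^2 (1 + theta_1 psi_1 + theta_2 psi_2) = 2 * (1 + (0.165)(0.912) + (0.146)(0.827264)) = 2 * 1.271261 = 2.542521
  c_1 = sigma^2 (theta_1 + theta_2 psi_1) = 2 * (0.165 + (0.146)(0.912)) = 0.596304
  c_2 = sigma^2 theta_2 = 2 * (0.146) = 0.292
Equations for k = 0 and k = 1 (AR order 1):
  gamma(0) = phi_1 gamma(1) + c_0
  gamma(1) = phi_1 gamma(0) + c_1
Substituting the second into the first: gamma(0) (1 - phi_1^2) = c_0 + phi_1 c_1, so
  gamma(0) = (c_0 + phi_1 c_1) / (1 - phi_1^2) = (2.542521 + (0.747)(0.596304)) / (1 - (0.747)^2) = 2.98796 / 0.441991 = 6.760229.
  gamma(1) = phi_1 gamma(0) + c_1 = (0.747)(6.760229) + (0.596304) = 5.646195.
Therefore gamma(1) = 5.6462 (to 4 decimal places).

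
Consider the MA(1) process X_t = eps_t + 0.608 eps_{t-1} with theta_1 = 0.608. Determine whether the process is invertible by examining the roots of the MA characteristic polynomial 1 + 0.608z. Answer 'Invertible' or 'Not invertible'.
\text{Invertible}

The MA(q) characteristic polynomial is P(z) = 1 + 0.608z.
Invertibility requires all roots to lie outside the unit circle, i.e. |z| > 1 for every root.
This is linear in z: 1 + (0.608) z = 0  =>  z = -1/(0.608) = -1.644737,  |z| = 1.644737.
Moduli of all roots: 1.6447.
All moduli strictly greater than 1? Yes.
Verdict: Invertible.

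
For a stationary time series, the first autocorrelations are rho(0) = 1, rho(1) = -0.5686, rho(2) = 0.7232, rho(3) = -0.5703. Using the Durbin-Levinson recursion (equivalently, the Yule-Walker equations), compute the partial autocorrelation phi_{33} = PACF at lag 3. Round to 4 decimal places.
\phi_{33} = -0.1501

The PACF at lag k is phi_{kk}, the last component of the solution
to the Yule-Walker system G_k phi = r_k where
  (G_k)_{ij} = rho(|i - j|), (r_k)_i = rho(i), i,j = 1..k.
Equivalently, Durbin-Levinson gives phi_{kk} iteratively:
  phi_{11} = rho(1)
  phi_{kk} = [rho(k) - sum_{j=1..k-1} phi_{k-1,j} rho(k-j)]
            / [1 - sum_{j=1..k-1} phi_{k-1,j} rho(j)],
  phi_{k,j} = phi_{k-1,j} - phi_{kk} phi_{k-1,k-j},  j = 1..k-1.
Step k = 1:
  phi_11 = rho(1) = -0.5686.
Step k = 2:
  phi_22 = [rho(2) - phi_11 rho(1)] / [1 - phi_11 rho(1)] = [0.7232 - (-0.5686)(-0.5686)] / [1 - (-0.5686)(-0.5686)]
         = 0.39989404 / 0.67669404 = 0.590953.
  Update: phi_21 = phi_11 - phi_22 phi_11 = -0.5686 - (0.590953)(-0.5686) = -0.232584.
Step k = 3:
  phi_33 = [rho(3) - phi_21 rho(2) - phi_22 rho(1)] / [1 - phi_21 rho(1) - phi_22 rho(2)]
    numerator   = -0.5703 - (-0.232584)(0.7232) - (0.590953)(-0.5686) = -0.06607936
    denominator = 1 - (-0.232584)(-0.5686) - (0.590953)(0.7232) = 0.44037565
  phi_33 = -0.06607936 / 0.44037565 = -0.1501.
Therefore phi_{33} = -0.1501.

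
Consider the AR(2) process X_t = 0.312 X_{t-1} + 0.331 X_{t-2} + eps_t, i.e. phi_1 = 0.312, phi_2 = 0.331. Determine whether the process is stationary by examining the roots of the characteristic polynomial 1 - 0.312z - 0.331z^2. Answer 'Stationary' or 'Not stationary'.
\text{Stationary}

The AR(p) characteristic polynomial is P(z) = 1 - 0.312z - 0.331z^2.
Stationarity requires all roots to lie outside the unit circle, i.e. |z| > 1 for every root.
Set 1 + (-0.312) z + (-0.331) z^2 = 0, i.e. a z^2 + b z + c = 0 with a = -0.331, b = -0.312, c = 1.
Discriminant D = b^2 - 4ac = (-0.312)^2 - 4*(-0.331)*1 = 0.097344 - (-1.324) = 1.421344.
D >= 0, so the roots are real: z = (-b +/- sqrt(D)) / (2a) = (0.312 +/- 1.192201) / (-0.662).
  z_1 = (0.312 + 1.192201) / (-0.662) = -2.2722,   |z_1| = 2.2722.
  z_2 = (0.312 - 1.192201) / (-0.662) = 1.3296,   |z_2| = 1.3296.
Moduli of all roots: 2.2722, 1.3296.
All moduli strictly greater than 1? Yes.
Verdict: Stationary.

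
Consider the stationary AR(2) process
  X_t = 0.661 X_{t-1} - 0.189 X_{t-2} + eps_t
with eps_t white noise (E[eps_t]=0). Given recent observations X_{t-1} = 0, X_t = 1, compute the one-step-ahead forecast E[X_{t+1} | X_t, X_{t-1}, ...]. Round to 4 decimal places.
E[X_{t+1} \mid \mathcal F_t] = 0.6610

For an AR(p) model X_t = c + sum_i phi_i X_{t-i} + eps_t, the
one-step-ahead conditional mean is
  E[X_{t+1} | X_t, ...] = c + sum_i phi_i X_{t+1-i}.
Substitute known values:
  E[X_{t+1} | ...] = (0.661) * (1) + (-0.189) * (0)
                   = 0.6610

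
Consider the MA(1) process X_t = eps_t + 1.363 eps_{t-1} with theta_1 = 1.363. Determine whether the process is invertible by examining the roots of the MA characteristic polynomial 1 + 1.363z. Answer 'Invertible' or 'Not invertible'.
\text{Not invertible}

The MA(q) characteristic polynomial is P(z) = 1 + 1.363z.
Invertibility requires all roots to lie outside the unit circle, i.e. |z| > 1 for every root.
This is linear in z: 1 + (1.363) z = 0  =>  z = -1/(1.363) = -0.733676,  |z| = 0.733676.
Moduli of all roots: 0.7337.
All moduli strictly greater than 1? No.
Verdict: Not invertible.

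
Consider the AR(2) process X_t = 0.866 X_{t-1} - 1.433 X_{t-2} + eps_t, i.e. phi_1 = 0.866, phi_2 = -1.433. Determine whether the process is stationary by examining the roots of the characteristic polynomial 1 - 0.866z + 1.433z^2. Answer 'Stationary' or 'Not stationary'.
\text{Not stationary}

The AR(p) characteristic polynomial is P(z) = 1 - 0.866z + 1.433z^2.
Stationarity requires all roots to lie outside the unit circle, i.e. |z| > 1 for every root.
Set 1 + (-0.866) z + (1.433) z^2 = 0, i.e. a z^2 + b z + c = 0 with a = 1.433, b = -0.866, c = 1.
Discriminant D = b^2 - 4ac = (-0.866)^2 - 4*(1.433)*1 = 0.749956 - (5.732) = -4.982044.
D < 0, so the roots are the complex-conjugate pair z = (-b +/- i sqrt(-D)) / (2a) = 0.3022 +/- 0.7788i.
For a conjugate pair |z|^2 = z * conj(z) = (product of roots) = c/a = 1/(1.433) = 0.697837, so |z| = sqrt(0.697837) = 0.8354 for both roots.
Moduli of all roots: 0.8354, 0.8354.
All moduli strictly greater than 1? No.
Verdict: Not stationary.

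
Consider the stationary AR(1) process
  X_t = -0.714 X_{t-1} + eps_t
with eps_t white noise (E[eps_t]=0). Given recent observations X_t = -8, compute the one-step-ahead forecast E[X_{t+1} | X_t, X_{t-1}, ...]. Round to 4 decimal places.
E[X_{t+1} \mid \mathcal F_t] = 5.7120

For an AR(p) model X_t = c + sum_i phi_i X_{t-i} + eps_t, the
one-step-ahead conditional mean is
  E[X_{t+1} | X_t, ...] = c + sum_i phi_i X_{t+1-i}.
Substitute known values:
  E[X_{t+1} | ...] = (-0.714) * (-8)
                   = 5.7120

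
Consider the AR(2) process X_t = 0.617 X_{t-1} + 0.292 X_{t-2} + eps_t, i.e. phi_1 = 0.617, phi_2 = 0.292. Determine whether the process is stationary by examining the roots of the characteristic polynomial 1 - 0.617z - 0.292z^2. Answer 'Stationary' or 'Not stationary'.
\text{Stationary}

The AR(p) characteristic polynomial is P(z) = 1 - 0.617z - 0.292z^2.
Stationarity requires all roots to lie outside the unit circle, i.e. |z| > 1 for every root.
Set 1 + (-0.617) z + (-0.292) z^2 = 0, i.e. a z^2 + b z + c = 0 with a = -0.292, b = -0.617, c = 1.
Discriminant D = b^2 - 4ac = (-0.617)^2 - 4*(-0.292)*1 = 0.380689 - (-1.168) = 1.548689.
D >= 0, so the roots are real: z = (-b +/- sqrt(D)) / (2a) = (0.617 +/- 1.244463) / (-0.584).
  z_1 = (0.617 + 1.244463) / (-0.584) = -3.1874,   |z_1| = 3.1874.
  z_2 = (0.617 - 1.244463) / (-0.584) = 1.0744,   |z_2| = 1.0744.
Moduli of all roots: 3.1874, 1.0744.
All moduli strictly greater than 1? Yes.
Verdict: Stationary.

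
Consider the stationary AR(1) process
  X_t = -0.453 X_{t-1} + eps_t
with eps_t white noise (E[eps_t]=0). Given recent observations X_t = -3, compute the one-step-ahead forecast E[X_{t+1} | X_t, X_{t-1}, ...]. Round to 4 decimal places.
E[X_{t+1} \mid \mathcal F_t] = 1.3590

For an AR(p) model X_t = c + sum_i phi_i X_{t-i} + eps_t, the
one-step-ahead conditional mean is
  E[X_{t+1} | X_t, ...] = c + sum_i phi_i X_{t+1-i}.
Substitute known values:
  E[X_{t+1} | ...] = (-0.453) * (-3)
                   = 1.3590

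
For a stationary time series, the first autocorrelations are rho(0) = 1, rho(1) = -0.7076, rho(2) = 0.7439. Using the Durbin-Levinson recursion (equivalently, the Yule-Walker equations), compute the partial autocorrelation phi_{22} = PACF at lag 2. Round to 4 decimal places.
\phi_{22} = 0.4871

The PACF at lag k is phi_{kk}, the last component of the solution
to the Yule-Walker system G_k phi = r_k where
  (G_k)_{ij} = rho(|i - j|), (r_k)_i = rho(i), i,j = 1..k.
Equivalently, Durbin-Levinson gives phi_{kk} iteratively:
  phi_{11} = rho(1)
  phi_{kk} = [rho(k) - sum_{j=1..k-1} phi_{k-1,j} rho(k-j)]
            / [1 - sum_{j=1..k-1} phi_{k-1,j} rho(j)],
  phi_{k,j} = phi_{k-1,j} - phi_{kk} phi_{k-1,k-j},  j = 1..k-1.
Step k = 1:
  phi_11 = rho(1) = -0.7076.
Step k = 2:
  phi_22 = [rho(2) - phi_11 rho(1)] / [1 - phi_11 rho(1)] = [0.7439 - (-0.7076)(-0.7076)] / [1 - (-0.7076)(-0.7076)]
         = 0.24320224 / 0.49930224 = 0.4871.
Therefore phi_{22} = 0.4871.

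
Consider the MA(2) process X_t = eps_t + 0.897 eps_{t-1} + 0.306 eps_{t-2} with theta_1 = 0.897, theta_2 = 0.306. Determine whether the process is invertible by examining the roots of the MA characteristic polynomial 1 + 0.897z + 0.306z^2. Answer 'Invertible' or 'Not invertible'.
\text{Invertible}

The MA(q) characteristic polynomial is P(z) = 1 + 0.897z + 0.306z^2.
Invertibility requires all roots to lie outside the unit circle, i.e. |z| > 1 for every root.
Set 1 + (0.897) z + (0.306) z^2 = 0, i.e. a z^2 + b z + c = 0 with a = 0.306, b = 0.897, c = 1.
Discriminant D = b^2 - 4ac = (0.897)^2 - 4*(0.306)*1 = 0.804609 - (1.224) = -0.419391.
D < 0, so the roots are the complex-conjugate pair z = (-b +/- i sqrt(-D)) / (2a) = -1.4657 +/- 1.0582i.
For a conjugate pair |z|^2 = z * conj(z) = (product of roots) = c/a = 1/(0.306) = 3.267974, so |z| = sqrt(3.267974) = 1.8078 for both roots.
Moduli of all roots: 1.8078, 1.8078.
All moduli strictly greater than 1? Yes.
Verdict: Invertible.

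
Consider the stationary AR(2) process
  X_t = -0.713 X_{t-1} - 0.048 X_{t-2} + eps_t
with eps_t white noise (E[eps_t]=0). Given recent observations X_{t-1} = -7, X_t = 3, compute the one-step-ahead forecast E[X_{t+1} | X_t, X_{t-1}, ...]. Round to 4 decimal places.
E[X_{t+1} \mid \mathcal F_t] = -1.8030

For an AR(p) model X_t = c + sum_i phi_i X_{t-i} + eps_t, the
one-step-ahead conditional mean is
  E[X_{t+1} | X_t, ...] = c + sum_i phi_i X_{t+1-i}.
Substitute known values:
  E[X_{t+1} | ...] = (-0.713) * (3) + (-0.048) * (-7)
                   = -1.8030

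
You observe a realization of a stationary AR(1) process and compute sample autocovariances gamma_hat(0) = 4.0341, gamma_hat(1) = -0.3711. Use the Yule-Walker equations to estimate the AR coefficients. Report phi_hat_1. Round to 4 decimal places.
\hat\phi_{1} = -0.0920

The Yule-Walker equations for an AR(p) process read, in matrix form,
  Gamma_p phi = r_p,   with   (Gamma_p)_{ij} = gamma(|i - j|),
                       (r_p)_i = gamma(i),   i,j = 1..p.
Substitute the sample gammas (Toeplitz matrix and right-hand side of size 1):
  Gamma_p = [[4.0341]]
  r_p     = [-0.3711]
With p = 1 this is the single equation gamma(0) phi_1 = gamma(1):
  phi_hat_1 = gamma(1) / gamma(0) = -0.3711 / 4.0341 = -0.0920.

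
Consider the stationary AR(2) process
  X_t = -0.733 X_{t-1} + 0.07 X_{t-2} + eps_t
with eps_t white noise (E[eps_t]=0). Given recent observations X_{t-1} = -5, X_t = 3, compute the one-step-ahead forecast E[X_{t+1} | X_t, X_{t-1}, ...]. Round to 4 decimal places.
E[X_{t+1} \mid \mathcal F_t] = -2.5490

For an AR(p) model X_t = c + sum_i phi_i X_{t-i} + eps_t, the
one-step-ahead conditional mean is
  E[X_{t+1} | X_t, ...] = c + sum_i phi_i X_{t+1-i}.
Substitute known values:
  E[X_{t+1} | ...] = (-0.733) * (3) + (0.07) * (-5)
                   = -2.5490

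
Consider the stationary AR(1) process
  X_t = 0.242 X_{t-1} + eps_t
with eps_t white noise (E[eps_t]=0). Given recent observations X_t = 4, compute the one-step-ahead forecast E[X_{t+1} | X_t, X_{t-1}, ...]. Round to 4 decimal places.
E[X_{t+1} \mid \mathcal F_t] = 0.9680

For an AR(p) model X_t = c + sum_i phi_i X_{t-i} + eps_t, the
one-step-ahead conditional mean is
  E[X_{t+1} | X_t, ...] = c + sum_i phi_i X_{t+1-i}.
Substitute known values:
  E[X_{t+1} | ...] = (0.242) * (4)
                   = 0.9680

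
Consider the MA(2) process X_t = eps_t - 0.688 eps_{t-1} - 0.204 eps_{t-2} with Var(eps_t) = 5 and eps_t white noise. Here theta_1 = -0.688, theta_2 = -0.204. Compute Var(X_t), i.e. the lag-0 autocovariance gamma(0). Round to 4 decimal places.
\gamma(0) = 7.5748

For an MA(q) process X_t = eps_t + sum_i theta_i eps_{t-i} with
Var(eps_t) = sigma^2, the variance is
  gamma(0) = sigma^2 * (1 + sum_i theta_i^2).
  sum_i theta_i^2 = (-0.688)^2 + (-0.204)^2 = 0.473344 + 0.041616 = 0.51496.
  gamma(0) = 5 * (1 + 0.51496) = 5 * 1.51496 = 7.5748.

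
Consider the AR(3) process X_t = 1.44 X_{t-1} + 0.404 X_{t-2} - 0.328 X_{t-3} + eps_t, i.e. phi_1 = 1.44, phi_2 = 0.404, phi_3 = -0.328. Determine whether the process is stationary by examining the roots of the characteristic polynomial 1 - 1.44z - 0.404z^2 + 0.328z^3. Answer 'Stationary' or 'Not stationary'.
\text{Not stationary}

The AR(p) characteristic polynomial is P(z) = 1 - 1.44z - 0.404z^2 + 0.328z^3.
Stationarity requires all roots to lie outside the unit circle, i.e. |z| > 1 for every root.
Degree 3: look for a simple real root z0 first, then factor out (1 - z/z0) and solve the remaining quadratic.
Testing z0 = 2.5: P(2.5) = 1 + (-1.44)(2.5) + (-0.404)(2.5)^2 + (0.328)(2.5)^3
  = 1 + (-3.6) + (-2.525) + (5.125) = 0.  So z_0 = 2.5 is a root, |z_0| = 2.5.
Divide out the factor (1 - 0.4 z) = (1 - z/z0) (since 1/z0 = 0.4):
  P(z) = (1 - 0.4 z)(1 + (-1.04) z + (-0.82) z^2)
  [check: z-coef -1.04 - (0.4) = -1.44; z^2-coef -0.82 - (0.4)(-1.04) = -0.404; z^3-coef -(0.4)(-0.82) = 0.328.]
Remaining roots from the quadratic factor 1 + (-1.04) z + (-0.82) z^2:
  Set 1 + (-1.04) z + (-0.82) z^2 = 0, i.e. a z^2 + b z + c = 0 with a = -0.82, b = -1.04, c = 1.
  Discriminant D = b^2 - 4ac = (-1.04)^2 - 4*(-0.82)*1 = 1.0816 - (-3.28) = 4.3616.
  D >= 0, so the roots are real: z = (-b +/- sqrt(D)) / (2a) = (1.04 +/- 2.088444) / (-1.64).
    z_1 = (1.04 + 2.088444) / (-1.64) = -1.9076,   |z_1| = 1.9076.
    z_2 = (1.04 - 2.088444) / (-1.64) = 0.6393,   |z_2| = 0.6393.
Moduli of all roots: 2.5000, 1.9076, 0.6393.
All moduli strictly greater than 1? No.
Verdict: Not stationary.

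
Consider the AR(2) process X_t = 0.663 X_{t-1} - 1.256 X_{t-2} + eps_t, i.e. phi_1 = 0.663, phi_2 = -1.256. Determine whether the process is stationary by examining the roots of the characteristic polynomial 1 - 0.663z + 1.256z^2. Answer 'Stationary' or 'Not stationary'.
\text{Not stationary}

The AR(p) characteristic polynomial is P(z) = 1 - 0.663z + 1.256z^2.
Stationarity requires all roots to lie outside the unit circle, i.e. |z| > 1 for every root.
Set 1 + (-0.663) z + (1.256) z^2 = 0, i.e. a z^2 + b z + c = 0 with a = 1.256, b = -0.663, c = 1.
Discriminant D = b^2 - 4ac = (-0.663)^2 - 4*(1.256)*1 = 0.439569 - (5.024) = -4.584431.
D < 0, so the roots are the complex-conjugate pair z = (-b +/- i sqrt(-D)) / (2a) = 0.2639 +/- 0.8524i.
For a conjugate pair |z|^2 = z * conj(z) = (product of roots) = c/a = 1/(1.256) = 0.796178, so |z| = sqrt(0.796178) = 0.8923 for both roots.
Moduli of all roots: 0.8923, 0.8923.
All moduli strictly greater than 1? No.
Verdict: Not stationary.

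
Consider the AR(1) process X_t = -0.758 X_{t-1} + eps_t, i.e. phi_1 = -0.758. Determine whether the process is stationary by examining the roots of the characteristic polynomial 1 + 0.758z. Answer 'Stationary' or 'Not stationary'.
\text{Stationary}

The AR(p) characteristic polynomial is P(z) = 1 + 0.758z.
Stationarity requires all roots to lie outside the unit circle, i.e. |z| > 1 for every root.
This is linear in z: 1 + (0.758) z = 0  =>  z = -1/(0.758) = -1.319261,  |z| = 1.319261.
Moduli of all roots: 1.3193.
All moduli strictly greater than 1? Yes.
Verdict: Stationary.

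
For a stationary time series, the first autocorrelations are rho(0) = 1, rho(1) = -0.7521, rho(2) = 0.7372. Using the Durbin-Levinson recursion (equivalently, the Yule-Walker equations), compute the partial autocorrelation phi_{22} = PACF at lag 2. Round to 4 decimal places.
\phi_{22} = 0.3950

The PACF at lag k is phi_{kk}, the last component of the solution
to the Yule-Walker system G_k phi = r_k where
  (G_k)_{ij} = rho(|i - j|), (r_k)_i = rho(i), i,j = 1..k.
Equivalently, Durbin-Levinson gives phi_{kk} iteratively:
  phi_{11} = rho(1)
  phi_{kk} = [rho(k) - sum_{j=1..k-1} phi_{k-1,j} rho(k-j)]
            / [1 - sum_{j=1..k-1} phi_{k-1,j} rho(j)],
  phi_{k,j} = phi_{k-1,j} - phi_{kk} phi_{k-1,k-j},  j = 1..k-1.
Step k = 1:
  phi_11 = rho(1) = -0.7521.
Step k = 2:
  phi_22 = [rho(2) - phi_11 rho(1)] / [1 - phi_11 rho(1)] = [0.7372 - (-0.7521)(-0.7521)] / [1 - (-0.7521)(-0.7521)]
         = 0.17154559 / 0.43434559 = 0.395.
Therefore phi_{22} = 0.3950.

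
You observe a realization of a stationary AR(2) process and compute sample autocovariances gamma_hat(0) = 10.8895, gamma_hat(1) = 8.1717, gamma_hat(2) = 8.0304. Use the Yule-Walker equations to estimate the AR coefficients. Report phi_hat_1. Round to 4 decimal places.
\hat\phi_{1} = 0.4510

The Yule-Walker equations for an AR(p) process read, in matrix form,
  Gamma_p phi = r_p,   with   (Gamma_p)_{ij} = gamma(|i - j|),
                       (r_p)_i = gamma(i),   i,j = 1..p.
Substitute the sample gammas (Toeplitz matrix and right-hand side of size 2):
  Gamma_p = [[10.8895, 8.1717], [8.1717, 10.8895]]
  r_p     = [8.1717, 8.0304]
Written out:
  10.8895 phi_1 + 8.1717 phi_2 = 8.1717
  8.1717 phi_1 + 10.8895 phi_2 = 8.0304
Solve by Cramer's rule:
  det = gamma(0)^2 - gamma(1)^2 = (10.8895)^2 - (8.1717)^2 = 118.58121025 - 66.77668089 = 51.80452936
  phi_hat_1 = [gamma(1) gamma(0) - gamma(1) gamma(2)] / det = [(8.1717)(10.8895) - (8.1717)(8.0304)] / 51.80452936 = 23.36370747 / 51.80452936 = 0.451
  phi_hat_2 = [gamma(0) gamma(2) - gamma(1)^2] / det = [(10.8895)(8.0304) - (8.1717)^2] / 51.80452936 = 20.67035991 / 51.80452936 = 0.399
So phi_hat = [0.4510, 0.3990].
Therefore phi_hat_1 = 0.4510.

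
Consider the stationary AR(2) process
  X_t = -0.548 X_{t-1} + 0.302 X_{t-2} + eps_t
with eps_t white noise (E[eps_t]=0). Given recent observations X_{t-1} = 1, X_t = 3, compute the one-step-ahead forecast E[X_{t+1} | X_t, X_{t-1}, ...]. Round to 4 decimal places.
E[X_{t+1} \mid \mathcal F_t] = -1.3420

For an AR(p) model X_t = c + sum_i phi_i X_{t-i} + eps_t, the
one-step-ahead conditional mean is
  E[X_{t+1} | X_t, ...] = c + sum_i phi_i X_{t+1-i}.
Substitute known values:
  E[X_{t+1} | ...] = (-0.548) * (3) + (0.302) * (1)
                   = -1.3420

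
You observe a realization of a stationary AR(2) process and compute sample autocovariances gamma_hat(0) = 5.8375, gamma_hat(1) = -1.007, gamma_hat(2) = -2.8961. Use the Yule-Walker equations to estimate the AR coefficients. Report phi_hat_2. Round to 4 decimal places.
\hat\phi_{2} = -0.5420

The Yule-Walker equations for an AR(p) process read, in matrix form,
  Gamma_p phi = r_p,   with   (Gamma_p)_{ij} = gamma(|i - j|),
                       (r_p)_i = gamma(i),   i,j = 1..p.
Substitute the sample gammas (Toeplitz matrix and right-hand side of size 2):
  Gamma_p = [[5.8375, -1.007], [-1.007, 5.8375]]
  r_p     = [-1.007, -2.8961]
Written out:
  5.8375 phi_1 - 1.007 phi_2 = -1.007
  -1.007 phi_1 + 5.8375 phi_2 = -2.8961
Solve by Cramer's rule:
  det = gamma(0)^2 - gamma(1)^2 = (5.8375)^2 - (-1.007)^2 = 34.07640625 - 1.014049 = 33.06235725
  phi_hat_1 = [gamma(1) gamma(0) - gamma(1) gamma(2)] / det = [(-1.007)(5.8375) - (-1.007)(-2.8961)] / 33.06235725 = -8.7947352 / 33.06235725 = -0.266
  phi_hat_2 = [gamma(0) gamma(2) - gamma(1)^2] / det = [(5.8375)(-2.8961) - (-1.007)^2] / 33.06235725 = -17.92003275 / 33.06235725 = -0.542
So phi_hat = [-0.2660, -0.5420].
Therefore phi_hat_2 = -0.5420.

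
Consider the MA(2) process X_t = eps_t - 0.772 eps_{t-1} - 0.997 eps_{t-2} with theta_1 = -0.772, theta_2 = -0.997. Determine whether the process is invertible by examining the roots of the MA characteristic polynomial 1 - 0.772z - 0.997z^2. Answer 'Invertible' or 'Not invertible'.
\text{Not invertible}

The MA(q) characteristic polynomial is P(z) = 1 - 0.772z - 0.997z^2.
Invertibility requires all roots to lie outside the unit circle, i.e. |z| > 1 for every root.
Set 1 + (-0.772) z + (-0.997) z^2 = 0, i.e. a z^2 + b z + c = 0 with a = -0.997, b = -0.772, c = 1.
Discriminant D = b^2 - 4ac = (-0.772)^2 - 4*(-0.997)*1 = 0.595984 - (-3.988) = 4.583984.
D >= 0, so the roots are real: z = (-b +/- sqrt(D)) / (2a) = (0.772 +/- 2.141024) / (-1.994).
  z_1 = (0.772 + 2.141024) / (-1.994) = -1.4609,   |z_1| = 1.4609.
  z_2 = (0.772 - 2.141024) / (-1.994) = 0.6866,   |z_2| = 0.6866.
Moduli of all roots: 1.4609, 0.6866.
All moduli strictly greater than 1? No.
Verdict: Not invertible.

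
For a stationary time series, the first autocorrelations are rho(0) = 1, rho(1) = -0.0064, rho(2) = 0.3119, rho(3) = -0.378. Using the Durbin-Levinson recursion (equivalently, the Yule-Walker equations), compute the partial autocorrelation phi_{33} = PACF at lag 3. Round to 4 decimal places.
\phi_{33} = -0.4150

The PACF at lag k is phi_{kk}, the last component of the solution
to the Yule-Walker system G_k phi = r_k where
  (G_k)_{ij} = rho(|i - j|), (r_k)_i = rho(i), i,j = 1..k.
Equivalently, Durbin-Levinson gives phi_{kk} iteratively:
  phi_{11} = rho(1)
  phi_{kk} = [rho(k) - sum_{j=1..k-1} phi_{k-1,j} rho(k-j)]
            / [1 - sum_{j=1..k-1} phi_{k-1,j} rho(j)],
  phi_{k,j} = phi_{k-1,j} - phi_{kk} phi_{k-1,k-j},  j = 1..k-1.
Step k = 1:
  phi_11 = rho(1) = -0.0064.
Step k = 2:
  phi_22 = [rho(2) - phi_11 rho(1)] / [1 - phi_11 rho(1)] = [0.3119 - (-0.0064)(-0.0064)] / [1 - (-0.0064)(-0.0064)]
         = 0.31185904 / 0.99995904 = 0.311872.
  Update: phi_21 = phi_11 - phi_22 phi_11 = -0.0064 - (0.311872)(-0.0064) = -0.004404.
Step k = 3:
  phi_33 = [rho(3) - phi_21 rho(2) - phi_22 rho(1)] / [1 - phi_21 rho(1) - phi_22 rho(2)]
    numerator   = -0.378 - (-0.004404)(0.3119) - (0.311872)(-0.0064) = -0.37463041
    denominator = 1 - (-0.004404)(-0.0064) - (0.311872)(0.3119) = 0.902699
  phi_33 = -0.37463041 / 0.902699 = -0.415.
Therefore phi_{33} = -0.4150.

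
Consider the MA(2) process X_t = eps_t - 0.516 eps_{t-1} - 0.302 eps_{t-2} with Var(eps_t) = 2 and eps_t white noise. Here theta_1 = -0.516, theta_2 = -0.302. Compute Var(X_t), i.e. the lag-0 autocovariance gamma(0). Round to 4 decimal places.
\gamma(0) = 2.7149

For an MA(q) process X_t = eps_t + sum_i theta_i eps_{t-i} with
Var(eps_t) = sigma^2, the variance is
  gamma(0) = sigma^2 * (1 + sum_i theta_i^2).
  sum_i theta_i^2 = (-0.516)^2 + (-0.302)^2 = 0.266256 + 0.091204 = 0.35746.
  gamma(0) = 2 * (1 + 0.35746) = 2 * 1.35746 = 2.71492, which rounds to 2.7149.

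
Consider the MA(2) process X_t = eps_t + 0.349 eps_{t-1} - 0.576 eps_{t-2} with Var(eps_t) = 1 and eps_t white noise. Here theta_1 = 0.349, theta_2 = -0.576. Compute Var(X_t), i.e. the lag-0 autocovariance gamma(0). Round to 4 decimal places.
\gamma(0) = 1.4536

For an MA(q) process X_t = eps_t + sum_i theta_i eps_{t-i} with
Var(eps_t) = sigma^2, the variance is
  gamma(0) = sigma^2 * (1 + sum_i theta_i^2).
  sum_i theta_i^2 = (0.349)^2 + (-0.576)^2 = 0.121801 + 0.331776 = 0.453577.
  gamma(0) = 1 * (1 + 0.453577) = 1 * 1.453577 = 1.453577, which rounds to 1.4536.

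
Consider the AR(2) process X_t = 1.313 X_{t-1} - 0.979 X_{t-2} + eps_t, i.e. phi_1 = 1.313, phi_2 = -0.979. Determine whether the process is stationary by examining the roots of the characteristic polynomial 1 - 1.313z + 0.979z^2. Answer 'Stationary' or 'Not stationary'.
\text{Stationary}

The AR(p) characteristic polynomial is P(z) = 1 - 1.313z + 0.979z^2.
Stationarity requires all roots to lie outside the unit circle, i.e. |z| > 1 for every root.
Set 1 + (-1.313) z + (0.979) z^2 = 0, i.e. a z^2 + b z + c = 0 with a = 0.979, b = -1.313, c = 1.
Discriminant D = b^2 - 4ac = (-1.313)^2 - 4*(0.979)*1 = 1.723969 - (3.916) = -2.192031.
D < 0, so the roots are the complex-conjugate pair z = (-b +/- i sqrt(-D)) / (2a) = 0.6706 +/- 0.7562i.
For a conjugate pair |z|^2 = z * conj(z) = (product of roots) = c/a = 1/(0.979) = 1.02145, so |z| = sqrt(1.02145) = 1.0107 for both roots.
Moduli of all roots: 1.0107, 1.0107.
All moduli strictly greater than 1? Yes.
Verdict: Stationary.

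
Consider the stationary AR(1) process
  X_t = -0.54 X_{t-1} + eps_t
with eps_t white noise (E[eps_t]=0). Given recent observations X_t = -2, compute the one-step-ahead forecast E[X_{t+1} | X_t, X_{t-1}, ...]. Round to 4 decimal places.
E[X_{t+1} \mid \mathcal F_t] = 1.0800

For an AR(p) model X_t = c + sum_i phi_i X_{t-i} + eps_t, the
one-step-ahead conditional mean is
  E[X_{t+1} | X_t, ...] = c + sum_i phi_i X_{t+1-i}.
Substitute known values:
  E[X_{t+1} | ...] = (-0.54) * (-2)
                   = 1.0800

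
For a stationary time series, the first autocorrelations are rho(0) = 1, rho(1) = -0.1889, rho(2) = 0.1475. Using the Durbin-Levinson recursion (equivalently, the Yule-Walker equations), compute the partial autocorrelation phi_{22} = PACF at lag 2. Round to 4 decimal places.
\phi_{22} = 0.1160

The PACF at lag k is phi_{kk}, the last component of the solution
to the Yule-Walker system G_k phi = r_k where
  (G_k)_{ij} = rho(|i - j|), (r_k)_i = rho(i), i,j = 1..k.
Equivalently, Durbin-Levinson gives phi_{kk} iteratively:
  phi_{11} = rho(1)
  phi_{kk} = [rho(k) - sum_{j=1..k-1} phi_{k-1,j} rho(k-j)]
            / [1 - sum_{j=1..k-1} phi_{k-1,j} rho(j)],
  phi_{k,j} = phi_{k-1,j} - phi_{kk} phi_{k-1,k-j},  j = 1..k-1.
Step k = 1:
  phi_11 = rho(1) = -0.1889.
Step k = 2:
  phi_22 = [rho(2) - phi_11 rho(1)] / [1 - phi_11 rho(1)] = [0.1475 - (-0.1889)(-0.1889)] / [1 - (-0.1889)(-0.1889)]
         = 0.11181679 / 0.96431679 = 0.116.
Therefore phi_{22} = 0.1160.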